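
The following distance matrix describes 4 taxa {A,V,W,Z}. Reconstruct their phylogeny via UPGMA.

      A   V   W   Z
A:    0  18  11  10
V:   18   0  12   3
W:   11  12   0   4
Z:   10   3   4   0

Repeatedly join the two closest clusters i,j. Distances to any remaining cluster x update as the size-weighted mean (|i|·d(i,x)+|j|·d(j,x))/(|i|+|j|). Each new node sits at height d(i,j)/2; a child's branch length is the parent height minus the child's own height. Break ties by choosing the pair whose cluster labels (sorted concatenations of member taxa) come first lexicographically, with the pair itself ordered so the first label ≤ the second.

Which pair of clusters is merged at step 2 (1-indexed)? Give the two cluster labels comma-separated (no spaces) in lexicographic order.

iteration 1: select V,Z (d=3); attach at lengths (3/2, 3/2); label the merged cluster VZ
  updated: d(A,VZ)=14, d(VZ,W)=8
iteration 2: select VZ,W (d=8); attach at lengths (5/2, 4); label the merged cluster VWZ
  updated: d(A,VWZ)=13
iteration 3: select A,VWZ (d=13); attach at lengths (13/2, 5/2); label the merged cluster AVWZ
final tree: (A:13/2,((V:3/2,Z:3/2):5/2,W:4):5/2)
total length: 37/2

VZ,W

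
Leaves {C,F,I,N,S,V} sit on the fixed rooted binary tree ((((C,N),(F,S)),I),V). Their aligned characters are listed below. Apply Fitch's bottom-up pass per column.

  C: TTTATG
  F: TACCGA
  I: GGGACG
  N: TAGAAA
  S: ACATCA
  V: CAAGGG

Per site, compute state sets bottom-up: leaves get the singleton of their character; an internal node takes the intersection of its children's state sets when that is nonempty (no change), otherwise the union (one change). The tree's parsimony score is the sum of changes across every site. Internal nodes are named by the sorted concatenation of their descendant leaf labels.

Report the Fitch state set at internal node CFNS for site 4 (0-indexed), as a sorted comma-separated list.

A,C,G,T

site 0, node CN: C={T} ∩ N={T} → {T} (+0)
site 0, node FS: F={T} ∪ S={A} → {A,T} (+1)
site 0, node CFNS: CN={T} ∩ FS={A,T} → {T} (+0)
site 0, node CFINS: CFNS={T} ∪ I={G} → {G,T} (+1)
site 0, node CFINSV: CFINS={G,T} ∪ V={C} → {C,G,T} (+1)
site 1, node CN: C={T} ∪ N={A} → {A,T} (+1)
site 1, node FS: F={A} ∪ S={C} → {A,C} (+1)
site 1, node CFNS: CN={A,T} ∩ FS={A,C} → {A} (+0)
site 1, node CFINS: CFNS={A} ∪ I={G} → {A,G} (+1)
site 1, node CFINSV: CFINS={A,G} ∩ V={A} → {A} (+0)
site 2, node CN: C={T} ∪ N={G} → {G,T} (+1)
site 2, node FS: F={C} ∪ S={A} → {A,C} (+1)
site 2, node CFNS: CN={G,T} ∪ FS={A,C} → {A,C,G,T} (+1)
site 2, node CFINS: CFNS={A,C,G,T} ∩ I={G} → {G} (+0)
site 2, node CFINSV: CFINS={G} ∪ V={A} → {A,G} (+1)
site 3, node CN: C={A} ∩ N={A} → {A} (+0)
site 3, node FS: F={C} ∪ S={T} → {C,T} (+1)
site 3, node CFNS: CN={A} ∪ FS={C,T} → {A,C,T} (+1)
site 3, node CFINS: CFNS={A,C,T} ∩ I={A} → {A} (+0)
site 3, node CFINSV: CFINS={A} ∪ V={G} → {A,G} (+1)
site 4, node CN: C={T} ∪ N={A} → {A,T} (+1)
site 4, node FS: F={G} ∪ S={C} → {C,G} (+1)
site 4, node CFNS: CN={A,T} ∪ FS={C,G} → {A,C,G,T} (+1)
site 4, node CFINS: CFNS={A,C,G,T} ∩ I={C} → {C} (+0)
site 4, node CFINSV: CFINS={C} ∪ V={G} → {C,G} (+1)
site 5, node CN: C={G} ∪ N={A} → {A,G} (+1)
site 5, node FS: F={A} ∩ S={A} → {A} (+0)
site 5, node CFNS: CN={A,G} ∩ FS={A} → {A} (+0)
site 5, node CFINS: CFNS={A} ∪ I={G} → {A,G} (+1)
site 5, node CFINSV: CFINS={A,G} ∩ V={G} → {G} (+0)
per-site changes: [3, 3, 4, 3, 4, 2]; total = 19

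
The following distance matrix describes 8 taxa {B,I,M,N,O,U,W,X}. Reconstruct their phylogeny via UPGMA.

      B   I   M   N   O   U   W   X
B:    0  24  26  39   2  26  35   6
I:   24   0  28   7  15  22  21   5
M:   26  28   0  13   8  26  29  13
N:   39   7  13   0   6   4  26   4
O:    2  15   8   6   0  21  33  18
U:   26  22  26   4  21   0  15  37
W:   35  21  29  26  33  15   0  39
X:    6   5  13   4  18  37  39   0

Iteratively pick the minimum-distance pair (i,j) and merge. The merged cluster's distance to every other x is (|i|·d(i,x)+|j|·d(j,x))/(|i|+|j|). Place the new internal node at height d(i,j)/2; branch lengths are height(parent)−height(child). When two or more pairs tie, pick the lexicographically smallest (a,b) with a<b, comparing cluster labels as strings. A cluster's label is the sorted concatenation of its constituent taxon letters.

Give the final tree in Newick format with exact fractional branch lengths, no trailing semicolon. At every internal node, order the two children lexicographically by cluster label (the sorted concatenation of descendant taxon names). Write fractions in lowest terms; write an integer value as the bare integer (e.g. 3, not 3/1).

iteration 1: select B,O (d=2); attach at lengths (1, 1); label the merged cluster BO
  updated: d(BO,I)=39/2, d(BO,M)=17, d(BO,N)=45/2, d(BO,U)=47/2, d(BO,W)=34, d(BO,X)=12
iteration 2: select N,U (d=4); attach at lengths (2, 2); label the merged cluster NU
  updated: d(BO,NU)=23, d(I,NU)=29/2, d(M,NU)=39/2, d(NU,W)=41/2, d(NU,X)=41/2
iteration 3: select I,X (d=5); attach at lengths (5/2, 5/2); label the merged cluster IX
  updated: d(BO,IX)=63/4, d(IX,M)=41/2, d(IX,NU)=35/2, d(IX,W)=30
iteration 4: select BO,IX (d=63/4); attach at lengths (55/8, 43/8); label the merged cluster BIOX
  updated: d(BIOX,M)=75/4, d(BIOX,NU)=81/4, d(BIOX,W)=32
iteration 5: select BIOX,M (d=75/4); attach at lengths (3/2, 75/8); label the merged cluster BIMOX
  updated: d(BIMOX,NU)=201/10, d(BIMOX,W)=157/5
iteration 6: select BIMOX,NU (d=201/10); attach at lengths (27/40, 161/20); label the merged cluster BIMNOUX
  updated: d(BIMNOUX,W)=198/7
iteration 7: select BIMNOUX,W (d=198/7); attach at lengths (573/140, 99/7); label the merged cluster BIMNOUWX
final tree: (((((B:1,O:1):55/8,(I:5/2,X:5/2):43/8):3/2,M:75/8):27/40,(N:2,U:2):161/20):573/140,W:99/7)
total length: 2138/35

(((((B:1,O:1):55/8,(I:5/2,X:5/2):43/8):3/2,M:75/8):27/40,(N:2,U:2):161/20):573/140,W:99/7)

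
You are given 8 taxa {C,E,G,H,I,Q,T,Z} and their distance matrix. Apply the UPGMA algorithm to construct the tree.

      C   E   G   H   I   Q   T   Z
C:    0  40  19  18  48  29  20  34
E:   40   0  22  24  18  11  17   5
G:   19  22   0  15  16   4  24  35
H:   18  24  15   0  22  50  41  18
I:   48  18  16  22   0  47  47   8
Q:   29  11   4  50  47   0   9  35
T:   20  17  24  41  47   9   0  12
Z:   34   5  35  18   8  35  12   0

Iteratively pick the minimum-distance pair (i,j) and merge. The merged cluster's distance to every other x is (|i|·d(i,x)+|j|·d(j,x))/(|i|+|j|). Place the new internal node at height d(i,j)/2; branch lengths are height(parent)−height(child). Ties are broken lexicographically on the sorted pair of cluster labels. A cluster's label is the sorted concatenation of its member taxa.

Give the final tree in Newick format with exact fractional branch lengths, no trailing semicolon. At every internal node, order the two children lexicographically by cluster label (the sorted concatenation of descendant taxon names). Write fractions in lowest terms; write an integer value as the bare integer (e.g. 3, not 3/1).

step 1: merge (G,Q) at d=4; branch lengths G→2, Q→2; new cluster GQ
  updated: d(C,GQ)=24, d(E,GQ)=33/2, d(GQ,H)=65/2, d(GQ,I)=63/2, d(GQ,T)=33/2, d(GQ,Z)=35
step 2: merge (E,Z) at d=5; branch lengths E→5/2, Z→5/2; new cluster EZ
  updated: d(C,EZ)=37, d(EZ,GQ)=103/4, d(EZ,H)=21, d(EZ,I)=13, d(EZ,T)=29/2
step 3: merge (EZ,I) at d=13; branch lengths EZ→4, I→13/2; new cluster EIZ
  updated: d(C,EIZ)=122/3, d(EIZ,GQ)=83/3, d(EIZ,H)=64/3, d(EIZ,T)=76/3
step 4: merge (GQ,T) at d=33/2; branch lengths GQ→25/4, T→33/4; new cluster GQT
  updated: d(C,GQT)=68/3, d(EIZ,GQT)=242/9, d(GQT,H)=106/3
step 5: merge (C,H) at d=18; branch lengths C→9, H→9; new cluster CH
  updated: d(CH,EIZ)=31, d(CH,GQT)=29
step 6: merge (EIZ,GQT) at d=242/9; branch lengths EIZ→125/18, GQT→187/36; new cluster EGIQTZ
  updated: d(CH,EGIQTZ)=30
step 7: merge (CH,EGIQTZ) at d=30; branch lengths CH→6, EGIQTZ→14/9; new cluster CEGHIQTZ
final tree: ((C:9,H:9):6,(((E:5/2,Z:5/2):4,I:13/2):125/18,((G:2,Q:2):25/4,T:33/4):187/36):14/9)
total length: 2581/36

((C:9,H:9):6,(((E:5/2,Z:5/2):4,I:13/2):125/18,((G:2,Q:2):25/4,T:33/4):187/36):14/9)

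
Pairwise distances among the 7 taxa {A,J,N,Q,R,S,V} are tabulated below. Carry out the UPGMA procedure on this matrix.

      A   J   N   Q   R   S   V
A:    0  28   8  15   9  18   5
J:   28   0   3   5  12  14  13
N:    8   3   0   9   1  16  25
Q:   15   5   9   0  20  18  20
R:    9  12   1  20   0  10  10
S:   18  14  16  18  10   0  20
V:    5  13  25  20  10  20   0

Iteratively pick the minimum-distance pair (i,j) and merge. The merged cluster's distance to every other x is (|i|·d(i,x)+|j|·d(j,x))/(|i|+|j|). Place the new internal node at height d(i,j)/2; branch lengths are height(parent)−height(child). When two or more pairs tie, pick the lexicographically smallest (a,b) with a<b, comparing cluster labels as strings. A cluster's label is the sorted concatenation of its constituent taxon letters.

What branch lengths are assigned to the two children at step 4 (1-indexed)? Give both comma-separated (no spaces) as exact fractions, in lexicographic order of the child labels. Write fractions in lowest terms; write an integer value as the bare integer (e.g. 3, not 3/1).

iteration 1: select N,R (d=1); attach at lengths (1/2, 1/2); label the merged cluster NR
  updated: d(A,NR)=17/2, d(J,NR)=15/2, d(NR,Q)=29/2, d(NR,S)=13, d(NR,V)=35/2
iteration 2: select A,V (d=5); attach at lengths (5/2, 5/2); label the merged cluster AV
  updated: d(AV,J)=41/2, d(AV,NR)=13, d(AV,Q)=35/2, d(AV,S)=19
iteration 3: select J,Q (d=5); attach at lengths (5/2, 5/2); label the merged cluster JQ
  updated: d(AV,JQ)=19, d(JQ,NR)=11, d(JQ,S)=16
iteration 4: select JQ,NR (d=11); attach at lengths (3, 5); label the merged cluster JNQR
  updated: d(AV,JNQR)=16, d(JNQR,S)=29/2
iteration 5: select JNQR,S (d=29/2); attach at lengths (7/4, 29/4); label the merged cluster JNQRS
  updated: d(AV,JNQRS)=83/5
iteration 6: select AV,JNQRS (d=83/5); attach at lengths (29/5, 21/20); label the merged cluster AJNQRSV
final tree: ((A:5/2,V:5/2):29/5,(((J:5/2,Q:5/2):3,(N:1/2,R:1/2):5):7/4,S:29/4):21/20)
total length: 697/20

3,5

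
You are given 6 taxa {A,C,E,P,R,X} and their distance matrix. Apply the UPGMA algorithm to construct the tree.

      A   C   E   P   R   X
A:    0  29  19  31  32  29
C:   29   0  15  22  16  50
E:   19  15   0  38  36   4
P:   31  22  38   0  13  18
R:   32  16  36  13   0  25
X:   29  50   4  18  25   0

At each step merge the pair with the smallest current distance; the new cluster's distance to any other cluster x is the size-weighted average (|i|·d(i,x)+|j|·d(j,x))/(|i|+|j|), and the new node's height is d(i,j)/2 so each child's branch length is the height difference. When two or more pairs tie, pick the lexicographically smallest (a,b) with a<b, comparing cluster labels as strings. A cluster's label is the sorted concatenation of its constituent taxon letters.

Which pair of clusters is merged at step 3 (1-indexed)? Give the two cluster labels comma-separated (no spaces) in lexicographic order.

iteration 1: select E,X (d=4); attach at lengths (2, 2); label the merged cluster EX
  updated: d(A,EX)=24, d(C,EX)=65/2, d(EX,P)=28, d(EX,R)=61/2
iteration 2: select P,R (d=13); attach at lengths (13/2, 13/2); label the merged cluster PR
  updated: d(A,PR)=63/2, d(C,PR)=19, d(EX,PR)=117/4
iteration 3: select C,PR (d=19); attach at lengths (19/2, 3); label the merged cluster CPR
  updated: d(A,CPR)=92/3, d(CPR,EX)=91/3
iteration 4: select A,EX (d=24); attach at lengths (12, 10); label the merged cluster AEX
  updated: d(AEX,CPR)=274/9
iteration 5: select AEX,CPR (d=274/9); attach at lengths (29/9, 103/18); label the merged cluster ACEPRX
final tree: ((A:12,(E:2,X:2):10):29/9,(C:19/2,(P:13/2,R:13/2):3):103/18)
total length: 544/9

C,PR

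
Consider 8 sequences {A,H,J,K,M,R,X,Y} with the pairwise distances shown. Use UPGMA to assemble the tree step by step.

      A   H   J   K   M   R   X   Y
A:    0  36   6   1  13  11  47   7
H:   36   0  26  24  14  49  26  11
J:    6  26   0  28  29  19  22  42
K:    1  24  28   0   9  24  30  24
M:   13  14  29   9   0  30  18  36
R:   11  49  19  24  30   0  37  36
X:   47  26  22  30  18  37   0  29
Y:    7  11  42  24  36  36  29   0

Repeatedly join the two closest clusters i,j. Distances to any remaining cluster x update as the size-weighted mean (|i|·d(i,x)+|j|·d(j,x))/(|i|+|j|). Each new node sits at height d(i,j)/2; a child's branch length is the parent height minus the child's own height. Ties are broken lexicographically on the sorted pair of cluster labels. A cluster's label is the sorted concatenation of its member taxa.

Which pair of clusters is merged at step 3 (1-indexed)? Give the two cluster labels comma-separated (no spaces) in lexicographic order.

1. join A+K (d=1) ⇒ AK; edges |A|=1/2, |K|=1/2
  updated: d(AK,H)=30, d(AK,J)=17, d(AK,M)=11, d(AK,R)=35/2, d(AK,X)=77/2, d(AK,Y)=31/2
2. join AK+M (d=11) ⇒ AKM; edges |AK|=5, |M|=11/2
  updated: d(AKM,H)=74/3, d(AKM,J)=21, d(AKM,R)=65/3, d(AKM,X)=95/3, d(AKM,Y)=67/3
3. join H+Y (d=11) ⇒ HY; edges |H|=11/2, |Y|=11/2
  updated: d(AKM,HY)=47/2, d(HY,J)=34, d(HY,R)=85/2, d(HY,X)=55/2
4. join J+R (d=19) ⇒ JR; edges |J|=19/2, |R|=19/2
  updated: d(AKM,JR)=64/3, d(HY,JR)=153/4, d(JR,X)=59/2
5. join AKM+JR (d=64/3) ⇒ AJKMR; edges |AKM|=31/6, |JR|=7/6
  updated: d(AJKMR,HY)=147/5, d(AJKMR,X)=154/5
6. join HY+X (d=55/2) ⇒ HXY; edges |HY|=33/4, |X|=55/4
  updated: d(AJKMR,HXY)=448/15
7. join AJKMR+HXY (d=448/15) ⇒ AHJKMRXY; edges |AJKMR|=64/15, |HXY|=71/60
final tree: ((((A:1/2,K:1/2):5,M:11/2):31/6,(J:19/2,R:19/2):7/6):64/15,((H:11/2,Y:11/2):33/4,X:55/4):71/60)
total length: 4517/60

H,Y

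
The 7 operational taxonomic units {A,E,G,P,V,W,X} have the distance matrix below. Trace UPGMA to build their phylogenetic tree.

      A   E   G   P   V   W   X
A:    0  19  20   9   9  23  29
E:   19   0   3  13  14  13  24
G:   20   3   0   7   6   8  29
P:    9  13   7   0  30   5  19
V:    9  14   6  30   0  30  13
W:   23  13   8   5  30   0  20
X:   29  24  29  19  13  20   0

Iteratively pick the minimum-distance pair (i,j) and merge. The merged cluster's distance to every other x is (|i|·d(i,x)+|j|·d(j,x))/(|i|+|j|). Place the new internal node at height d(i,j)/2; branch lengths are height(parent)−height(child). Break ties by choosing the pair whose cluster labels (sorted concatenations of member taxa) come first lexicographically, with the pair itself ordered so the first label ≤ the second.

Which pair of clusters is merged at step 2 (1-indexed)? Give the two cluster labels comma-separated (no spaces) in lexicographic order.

P,W

1. join E+G (d=3) ⇒ EG; edges |E|=3/2, |G|=3/2
  updated: d(A,EG)=39/2, d(EG,P)=10, d(EG,V)=10, d(EG,W)=21/2, d(EG,X)=53/2
2. join P+W (d=5) ⇒ PW; edges |P|=5/2, |W|=5/2
  updated: d(A,PW)=16, d(EG,PW)=41/4, d(PW,V)=30, d(PW,X)=39/2
3. join A+V (d=9) ⇒ AV; edges |A|=9/2, |V|=9/2
  updated: d(AV,EG)=59/4, d(AV,PW)=23, d(AV,X)=21
4. join EG+PW (d=41/4) ⇒ EGPW; edges |EG|=29/8, |PW|=21/8
  updated: d(AV,EGPW)=151/8, d(EGPW,X)=23
5. join AV+EGPW (d=151/8) ⇒ AEGPVW; edges |AV|=79/16, |EGPW|=69/16
  updated: d(AEGPVW,X)=67/3
6. join AEGPVW+X (d=67/3) ⇒ AEGPVWX; edges |AEGPVW|=83/48, |X|=67/6
final tree: (((A:9/2,V:9/2):79/16,((E:3/2,G:3/2):29/8,(P:5/2,W:5/2):21/8):69/16):83/48,X:67/6)
total length: 2179/48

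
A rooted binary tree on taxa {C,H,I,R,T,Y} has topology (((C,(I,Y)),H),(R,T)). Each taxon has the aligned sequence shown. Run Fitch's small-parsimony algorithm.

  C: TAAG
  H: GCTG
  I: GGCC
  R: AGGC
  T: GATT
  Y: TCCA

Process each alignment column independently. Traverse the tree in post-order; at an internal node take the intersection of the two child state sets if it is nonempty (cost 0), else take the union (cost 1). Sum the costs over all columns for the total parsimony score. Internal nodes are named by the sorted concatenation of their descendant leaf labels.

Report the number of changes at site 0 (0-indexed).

3

site 0, node IY: I={G} ∪ Y={T} → {G,T} (+1)
site 0, node CIY: C={T} ∩ IY={G,T} → {T} (+0)
site 0, node CHIY: CIY={T} ∪ H={G} → {G,T} (+1)
site 0, node RT: R={A} ∪ T={G} → {A,G} (+1)
site 0, node CHIRTY: CHIY={G,T} ∩ RT={A,G} → {G} (+0)
site 1, node IY: I={G} ∪ Y={C} → {C,G} (+1)
site 1, node CIY: C={A} ∪ IY={C,G} → {A,C,G} (+1)
site 1, node CHIY: CIY={A,C,G} ∩ H={C} → {C} (+0)
site 1, node RT: R={G} ∪ T={A} → {A,G} (+1)
site 1, node CHIRTY: CHIY={C} ∪ RT={A,G} → {A,C,G} (+1)
site 2, node IY: I={C} ∩ Y={C} → {C} (+0)
site 2, node CIY: C={A} ∪ IY={C} → {A,C} (+1)
site 2, node CHIY: CIY={A,C} ∪ H={T} → {A,C,T} (+1)
site 2, node RT: R={G} ∪ T={T} → {G,T} (+1)
site 2, node CHIRTY: CHIY={A,C,T} ∩ RT={G,T} → {T} (+0)
site 3, node IY: I={C} ∪ Y={A} → {A,C} (+1)
site 3, node CIY: C={G} ∪ IY={A,C} → {A,C,G} (+1)
site 3, node CHIY: CIY={A,C,G} ∩ H={G} → {G} (+0)
site 3, node RT: R={C} ∪ T={T} → {C,T} (+1)
site 3, node CHIRTY: CHIY={G} ∪ RT={C,T} → {C,G,T} (+1)
per-site changes: [3, 4, 3, 4]; total = 14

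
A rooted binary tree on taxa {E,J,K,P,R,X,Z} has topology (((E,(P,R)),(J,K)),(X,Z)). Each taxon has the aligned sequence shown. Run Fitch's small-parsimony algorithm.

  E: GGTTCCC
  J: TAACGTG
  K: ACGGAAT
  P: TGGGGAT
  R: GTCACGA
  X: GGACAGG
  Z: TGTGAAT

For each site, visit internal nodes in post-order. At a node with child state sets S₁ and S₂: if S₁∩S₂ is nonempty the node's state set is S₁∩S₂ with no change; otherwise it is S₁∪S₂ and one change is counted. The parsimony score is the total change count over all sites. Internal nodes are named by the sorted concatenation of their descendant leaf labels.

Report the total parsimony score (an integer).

27

PR@0: {T} ∪ {G} = {G,T} (union, +1)
EPR@0: {G} ∩ {G,T} = {G} (intersection, +0)
JK@0: {T} ∪ {A} = {A,T} (union, +1)
EJKPR@0: {G} ∪ {A,T} = {A,G,T} (union, +1)
XZ@0: {G} ∪ {T} = {G,T} (union, +1)
EJKPRXZ@0: {A,G,T} ∩ {G,T} = {G,T} (intersection, +0)
PR@1: {G} ∪ {T} = {G,T} (union, +1)
EPR@1: {G} ∩ {G,T} = {G} (intersection, +0)
JK@1: {A} ∪ {C} = {A,C} (union, +1)
EJKPR@1: {G} ∪ {A,C} = {A,C,G} (union, +1)
XZ@1: {G} ∩ {G} = {G} (intersection, +0)
EJKPRXZ@1: {A,C,G} ∩ {G} = {G} (intersection, +0)
PR@2: {G} ∪ {C} = {C,G} (union, +1)
EPR@2: {T} ∪ {C,G} = {C,G,T} (union, +1)
JK@2: {A} ∪ {G} = {A,G} (union, +1)
EJKPR@2: {C,G,T} ∩ {A,G} = {G} (intersection, +0)
XZ@2: {A} ∪ {T} = {A,T} (union, +1)
EJKPRXZ@2: {G} ∪ {A,T} = {A,G,T} (union, +1)
PR@3: {G} ∪ {A} = {A,G} (union, +1)
EPR@3: {T} ∪ {A,G} = {A,G,T} (union, +1)
JK@3: {C} ∪ {G} = {C,G} (union, +1)
EJKPR@3: {A,G,T} ∩ {C,G} = {G} (intersection, +0)
XZ@3: {C} ∪ {G} = {C,G} (union, +1)
EJKPRXZ@3: {G} ∩ {C,G} = {G} (intersection, +0)
PR@4: {G} ∪ {C} = {C,G} (union, +1)
EPR@4: {C} ∩ {C,G} = {C} (intersection, +0)
JK@4: {G} ∪ {A} = {A,G} (union, +1)
EJKPR@4: {C} ∪ {A,G} = {A,C,G} (union, +1)
XZ@4: {A} ∩ {A} = {A} (intersection, +0)
EJKPRXZ@4: {A,C,G} ∩ {A} = {A} (intersection, +0)
PR@5: {A} ∪ {G} = {A,G} (union, +1)
EPR@5: {C} ∪ {A,G} = {A,C,G} (union, +1)
JK@5: {T} ∪ {A} = {A,T} (union, +1)
EJKPR@5: {A,C,G} ∩ {A,T} = {A} (intersection, +0)
XZ@5: {G} ∪ {A} = {A,G} (union, +1)
EJKPRXZ@5: {A} ∩ {A,G} = {A} (intersection, +0)
PR@6: {T} ∪ {A} = {A,T} (union, +1)
EPR@6: {C} ∪ {A,T} = {A,C,T} (union, +1)
JK@6: {G} ∪ {T} = {G,T} (union, +1)
EJKPR@6: {A,C,T} ∩ {G,T} = {T} (intersection, +0)
XZ@6: {G} ∪ {T} = {G,T} (union, +1)
EJKPRXZ@6: {T} ∩ {G,T} = {T} (intersection, +0)
per-site changes: [4, 3, 5, 4, 3, 4, 4]; total = 27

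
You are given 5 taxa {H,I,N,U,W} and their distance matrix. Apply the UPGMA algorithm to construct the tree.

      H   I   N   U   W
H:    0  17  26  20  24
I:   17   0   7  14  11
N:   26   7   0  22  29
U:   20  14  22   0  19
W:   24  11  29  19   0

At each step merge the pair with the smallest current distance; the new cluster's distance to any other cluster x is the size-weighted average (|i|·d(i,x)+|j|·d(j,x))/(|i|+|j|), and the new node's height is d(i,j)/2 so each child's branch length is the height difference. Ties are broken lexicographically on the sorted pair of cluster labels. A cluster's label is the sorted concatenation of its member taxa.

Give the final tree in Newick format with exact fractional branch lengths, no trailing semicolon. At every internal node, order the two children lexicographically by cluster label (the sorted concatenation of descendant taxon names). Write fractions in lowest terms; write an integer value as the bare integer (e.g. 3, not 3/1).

(H:87/8,(((I:7/2,N:7/2):11/2,U:9):5/6,W:59/6):25/24)

1. join I+N (d=7) ⇒ IN; edges |I|=7/2, |N|=7/2
  updated: d(H,IN)=43/2, d(IN,U)=18, d(IN,W)=20
2. join IN+U (d=18) ⇒ INU; edges |IN|=11/2, |U|=9
  updated: d(H,INU)=21, d(INU,W)=59/3
3. join INU+W (d=59/3) ⇒ INUW; edges |INU|=5/6, |W|=59/6
  updated: d(H,INUW)=87/4
4. join H+INUW (d=87/4) ⇒ HINUW; edges |H|=87/8, |INUW|=25/24
final tree: (H:87/8,(((I:7/2,N:7/2):11/2,U:9):5/6,W:59/6):25/24)
total length: 529/12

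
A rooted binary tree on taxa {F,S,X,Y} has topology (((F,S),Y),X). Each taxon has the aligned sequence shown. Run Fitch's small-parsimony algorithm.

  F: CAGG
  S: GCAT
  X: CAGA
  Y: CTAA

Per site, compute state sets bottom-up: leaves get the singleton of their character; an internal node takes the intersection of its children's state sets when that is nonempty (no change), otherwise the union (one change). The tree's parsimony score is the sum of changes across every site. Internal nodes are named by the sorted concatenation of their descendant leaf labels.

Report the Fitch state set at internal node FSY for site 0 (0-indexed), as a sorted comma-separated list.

FS@0: {C} ∪ {G} = {C,G} (union, +1)
FSY@0: {C,G} ∩ {C} = {C} (intersection, +0)
FSXY@0: {C} ∩ {C} = {C} (intersection, +0)
FS@1: {A} ∪ {C} = {A,C} (union, +1)
FSY@1: {A,C} ∪ {T} = {A,C,T} (union, +1)
FSXY@1: {A,C,T} ∩ {A} = {A} (intersection, +0)
FS@2: {G} ∪ {A} = {A,G} (union, +1)
FSY@2: {A,G} ∩ {A} = {A} (intersection, +0)
FSXY@2: {A} ∪ {G} = {A,G} (union, +1)
FS@3: {G} ∪ {T} = {G,T} (union, +1)
FSY@3: {G,T} ∪ {A} = {A,G,T} (union, +1)
FSXY@3: {A,G,T} ∩ {A} = {A} (intersection, +0)
per-site changes: [1, 2, 2, 2]; total = 7

C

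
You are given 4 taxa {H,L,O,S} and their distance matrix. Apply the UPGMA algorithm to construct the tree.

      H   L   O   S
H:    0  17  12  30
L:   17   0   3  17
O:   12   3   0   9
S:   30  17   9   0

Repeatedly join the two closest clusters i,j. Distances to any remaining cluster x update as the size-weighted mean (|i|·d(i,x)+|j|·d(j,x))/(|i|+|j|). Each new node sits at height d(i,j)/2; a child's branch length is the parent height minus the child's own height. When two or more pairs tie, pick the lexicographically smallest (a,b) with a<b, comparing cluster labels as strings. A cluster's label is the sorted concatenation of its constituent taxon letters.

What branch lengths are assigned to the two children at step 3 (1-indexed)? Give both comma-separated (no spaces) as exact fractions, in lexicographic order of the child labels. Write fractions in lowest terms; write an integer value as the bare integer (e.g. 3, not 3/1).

step 1: merge (L,O) at d=3; branch lengths L→3/2, O→3/2; new cluster LO
  updated: d(H,LO)=29/2, d(LO,S)=13
step 2: merge (LO,S) at d=13; branch lengths LO→5, S→13/2; new cluster LOS
  updated: d(H,LOS)=59/3
step 3: merge (H,LOS) at d=59/3; branch lengths H→59/6, LOS→10/3; new cluster HLOS
final tree: (H:59/6,((L:3/2,O:3/2):5,S:13/2):10/3)
total length: 83/3

59/6,10/3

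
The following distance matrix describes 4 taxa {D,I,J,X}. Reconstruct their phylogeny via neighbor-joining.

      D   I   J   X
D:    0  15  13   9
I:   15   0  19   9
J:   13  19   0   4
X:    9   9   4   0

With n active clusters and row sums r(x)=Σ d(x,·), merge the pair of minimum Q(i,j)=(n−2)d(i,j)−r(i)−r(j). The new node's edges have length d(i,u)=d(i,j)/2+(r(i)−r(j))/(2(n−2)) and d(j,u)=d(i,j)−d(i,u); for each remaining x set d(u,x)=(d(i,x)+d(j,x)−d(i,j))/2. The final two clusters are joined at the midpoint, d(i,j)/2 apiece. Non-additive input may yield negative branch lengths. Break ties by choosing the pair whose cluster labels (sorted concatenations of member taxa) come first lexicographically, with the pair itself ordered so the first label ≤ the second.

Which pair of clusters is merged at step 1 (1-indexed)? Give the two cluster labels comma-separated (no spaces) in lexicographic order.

step 1: merge (D,I) at d=15, Q=-50; branch lengths D→6, I→9; new cluster DI
  updated: d(DI,J)=17/2, d(DI,X)=3/2
step 2: merge (DI,J) at d=17/2, Q=-14; branch lengths DI→3, J→11/2; new cluster DIJ
  updated: d(DIJ,X)=-3/2
step 3: merge (DIJ,X) at d=-3/2; branch lengths DIJ→-3/4, X→-3/4; new cluster DIJX
final tree: (((D:6,I:9):3,J:11/2):-3/4,X:-3/4)
total length: 22

D,I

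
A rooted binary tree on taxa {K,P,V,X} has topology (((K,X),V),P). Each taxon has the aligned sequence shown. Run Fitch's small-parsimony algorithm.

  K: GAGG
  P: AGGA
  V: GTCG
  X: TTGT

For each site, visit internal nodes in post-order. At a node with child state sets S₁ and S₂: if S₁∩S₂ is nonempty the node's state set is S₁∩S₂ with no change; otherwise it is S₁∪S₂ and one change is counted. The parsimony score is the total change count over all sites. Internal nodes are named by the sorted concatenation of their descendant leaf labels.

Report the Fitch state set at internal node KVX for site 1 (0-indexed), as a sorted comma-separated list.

[col 0] KX: children K:{G}, X:{T} ∪→ {G,T}; cost 1
[col 0] KVX: children KX:{G,T}, V:{G} ∩→ {G}; cost 0
[col 0] KPVX: children KVX:{G}, P:{A} ∪→ {A,G}; cost 1
[col 1] KX: children K:{A}, X:{T} ∪→ {A,T}; cost 1
[col 1] KVX: children KX:{A,T}, V:{T} ∩→ {T}; cost 0
[col 1] KPVX: children KVX:{T}, P:{G} ∪→ {G,T}; cost 1
[col 2] KX: children K:{G}, X:{G} ∩→ {G}; cost 0
[col 2] KVX: children KX:{G}, V:{C} ∪→ {C,G}; cost 1
[col 2] KPVX: children KVX:{C,G}, P:{G} ∩→ {G}; cost 0
[col 3] KX: children K:{G}, X:{T} ∪→ {G,T}; cost 1
[col 3] KVX: children KX:{G,T}, V:{G} ∩→ {G}; cost 0
[col 3] KPVX: children KVX:{G}, P:{A} ∪→ {A,G}; cost 1
per-site changes: [2, 2, 1, 2]; total = 7

T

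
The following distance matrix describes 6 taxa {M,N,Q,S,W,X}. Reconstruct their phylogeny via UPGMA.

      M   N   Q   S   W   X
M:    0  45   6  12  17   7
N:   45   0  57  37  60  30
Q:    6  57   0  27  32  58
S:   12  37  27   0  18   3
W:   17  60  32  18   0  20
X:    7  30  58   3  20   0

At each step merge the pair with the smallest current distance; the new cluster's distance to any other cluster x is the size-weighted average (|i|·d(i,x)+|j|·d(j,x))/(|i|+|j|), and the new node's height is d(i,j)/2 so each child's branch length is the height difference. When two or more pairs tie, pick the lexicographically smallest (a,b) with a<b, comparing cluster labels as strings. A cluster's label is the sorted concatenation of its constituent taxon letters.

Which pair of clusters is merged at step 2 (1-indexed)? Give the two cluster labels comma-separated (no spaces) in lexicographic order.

M,Q

1. join S+X (d=3) ⇒ SX; edges |S|=3/2, |X|=3/2
  updated: d(M,SX)=19/2, d(N,SX)=67/2, d(Q,SX)=85/2, d(SX,W)=19
2. join M+Q (d=6) ⇒ MQ; edges |M|=3, |Q|=3
  updated: d(MQ,N)=51, d(MQ,SX)=26, d(MQ,W)=49/2
3. join SX+W (d=19) ⇒ SWX; edges |SX|=8, |W|=19/2
  updated: d(MQ,SWX)=51/2, d(N,SWX)=127/3
4. join MQ+SWX (d=51/2) ⇒ MQSWX; edges |MQ|=39/4, |SWX|=13/4
  updated: d(MQSWX,N)=229/5
5. join MQSWX+N (d=229/5) ⇒ MNQSWX; edges |MQSWX|=203/20, |N|=229/10
final tree: (((M:3,Q:3):39/4,((S:3/2,X:3/2):8,W:19/2):13/4):203/20,N:229/10)
total length: 1451/20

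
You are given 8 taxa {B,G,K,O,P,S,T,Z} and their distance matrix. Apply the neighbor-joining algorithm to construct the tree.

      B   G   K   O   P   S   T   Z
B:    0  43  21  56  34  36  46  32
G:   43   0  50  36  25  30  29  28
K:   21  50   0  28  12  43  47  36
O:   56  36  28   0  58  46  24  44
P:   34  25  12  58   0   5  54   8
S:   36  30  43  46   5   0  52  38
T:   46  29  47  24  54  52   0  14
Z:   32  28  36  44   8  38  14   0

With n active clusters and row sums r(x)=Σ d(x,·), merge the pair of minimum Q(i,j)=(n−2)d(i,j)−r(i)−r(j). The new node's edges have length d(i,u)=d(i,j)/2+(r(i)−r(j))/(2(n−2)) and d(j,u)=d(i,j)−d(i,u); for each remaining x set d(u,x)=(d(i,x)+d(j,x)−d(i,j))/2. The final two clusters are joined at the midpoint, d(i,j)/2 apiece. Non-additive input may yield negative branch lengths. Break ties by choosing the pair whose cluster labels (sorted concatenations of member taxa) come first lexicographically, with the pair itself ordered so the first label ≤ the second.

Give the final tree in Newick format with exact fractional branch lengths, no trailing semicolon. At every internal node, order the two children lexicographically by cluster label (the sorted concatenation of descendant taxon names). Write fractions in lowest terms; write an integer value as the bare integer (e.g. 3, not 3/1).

step 1: merge (P,S) at d=5, Q=-416; branch lengths P→-2, S→7; new cluster PS
  updated: d(B,PS)=65/2, d(G,PS)=25, d(K,PS)=25, d(O,PS)=99/2, d(PS,T)=101/2, d(PS,Z)=41/2
step 2: merge (B,K) at d=21, Q=-665/2; branch lengths B→257/20, K→163/20; new cluster BK
  updated: d(BK,G)=36, d(BK,O)=63/2, d(BK,PS)=73/4, d(BK,T)=36, d(BK,Z)=47/2
step 3: merge (O,T) at d=24, Q=-485/2; branch lengths O→255/16, T→129/16; new cluster OT
  updated: d(BK,OT)=87/4, d(G,OT)=41/2, d(OT,PS)=38, d(OT,Z)=17
step 4: merge (BK,PS) at d=73/4, Q=-293/2; branch lengths BK→35/4, PS→19/2; new cluster BKPS
  updated: d(BKPS,G)=171/8, d(BKPS,OT)=83/4, d(BKPS,Z)=103/8
step 5: merge (BKPS,Z) at d=103/8, Q=-697/8; branch lengths BKPS→183/32, Z→229/32; new cluster BKPSZ
  updated: d(BKPSZ,G)=73/4, d(BKPSZ,OT)=199/16
step 6: merge (BKPSZ,G) at d=73/4, Q=-819/16; branch lengths BKPSZ→163/32, G→421/32; new cluster BGKPSZ
  updated: d(BGKPSZ,OT)=235/32
step 7: merge (BGKPSZ,OT) at d=235/32; branch lengths BGKPSZ→235/64, OT→235/64; new cluster BGKOPSTZ
final tree: (((((B:257/20,K:163/20):35/4,(P:-2,S:7):19/2):183/32,Z:229/32):163/32,G:421/32):235/64,(O:255/16,T:129/16):235/64)
total length: 3415/32

(((((B:257/20,K:163/20):35/4,(P:-2,S:7):19/2):183/32,Z:229/32):163/32,G:421/32):235/64,(O:255/16,T:129/16):235/64)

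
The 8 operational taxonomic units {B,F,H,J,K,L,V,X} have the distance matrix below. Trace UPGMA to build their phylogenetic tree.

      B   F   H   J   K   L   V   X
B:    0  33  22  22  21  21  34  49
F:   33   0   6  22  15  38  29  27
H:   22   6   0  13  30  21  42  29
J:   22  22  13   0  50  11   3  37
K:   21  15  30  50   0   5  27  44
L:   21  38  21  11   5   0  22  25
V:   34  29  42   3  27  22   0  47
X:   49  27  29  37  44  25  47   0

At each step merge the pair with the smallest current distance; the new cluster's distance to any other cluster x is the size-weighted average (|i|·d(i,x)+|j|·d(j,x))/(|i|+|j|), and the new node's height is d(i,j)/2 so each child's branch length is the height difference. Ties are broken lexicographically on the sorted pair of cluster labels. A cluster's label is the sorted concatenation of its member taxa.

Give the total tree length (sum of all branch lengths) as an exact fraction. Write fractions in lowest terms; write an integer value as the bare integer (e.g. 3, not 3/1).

11369/140

iteration 1: select J,V (d=3); attach at lengths (3/2, 3/2); label the merged cluster JV
  updated: d(B,JV)=28, d(F,JV)=51/2, d(H,JV)=55/2, d(JV,K)=77/2, d(JV,L)=33/2, d(JV,X)=42
iteration 2: select K,L (d=5); attach at lengths (5/2, 5/2); label the merged cluster KL
  updated: d(B,KL)=21, d(F,KL)=53/2, d(H,KL)=51/2, d(JV,KL)=55/2, d(KL,X)=69/2
iteration 3: select F,H (d=6); attach at lengths (3, 3); label the merged cluster FH
  updated: d(B,FH)=55/2, d(FH,JV)=53/2, d(FH,KL)=26, d(FH,X)=28
iteration 4: select B,KL (d=21); attach at lengths (21/2, 8); label the merged cluster BKL
  updated: d(BKL,FH)=53/2, d(BKL,JV)=83/3, d(BKL,X)=118/3
iteration 5: select BKL,FH (d=53/2); attach at lengths (11/4, 41/4); label the merged cluster BFHKL
  updated: d(BFHKL,JV)=136/5, d(BFHKL,X)=174/5
iteration 6: select BFHKL,JV (d=136/5); attach at lengths (7/20, 121/10); label the merged cluster BFHJKLV
  updated: d(BFHJKLV,X)=258/7
iteration 7: select BFHJKLV,X (d=258/7); attach at lengths (169/35, 129/7); label the merged cluster BFHJKLVX
final tree: ((((B:21/2,(K:5/2,L:5/2):8):11/4,(F:3,H:3):41/4):7/20,(J:3/2,V:3/2):121/10):169/35,X:129/7)
total length: 11369/140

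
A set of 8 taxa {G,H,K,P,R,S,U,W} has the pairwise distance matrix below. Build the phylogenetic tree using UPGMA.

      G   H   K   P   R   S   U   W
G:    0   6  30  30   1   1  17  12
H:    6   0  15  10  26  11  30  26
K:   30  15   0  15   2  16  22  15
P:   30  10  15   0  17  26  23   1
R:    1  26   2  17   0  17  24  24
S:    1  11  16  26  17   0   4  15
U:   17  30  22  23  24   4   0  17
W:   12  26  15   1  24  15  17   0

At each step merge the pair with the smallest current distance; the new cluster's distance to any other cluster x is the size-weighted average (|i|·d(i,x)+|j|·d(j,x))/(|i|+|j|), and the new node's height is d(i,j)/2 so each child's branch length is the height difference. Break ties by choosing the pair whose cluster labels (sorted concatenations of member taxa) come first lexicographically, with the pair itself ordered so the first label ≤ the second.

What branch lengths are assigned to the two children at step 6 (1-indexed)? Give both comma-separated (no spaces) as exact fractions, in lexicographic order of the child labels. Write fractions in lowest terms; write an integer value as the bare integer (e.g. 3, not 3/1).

3/4,31/4

step 1: merge (G,R) at d=1; branch lengths G→1/2, R→1/2; new cluster GR
  updated: d(GR,H)=16, d(GR,K)=16, d(GR,P)=47/2, d(GR,S)=9, d(GR,U)=41/2, d(GR,W)=18
step 2: merge (P,W) at d=1; branch lengths P→1/2, W→1/2; new cluster PW
  updated: d(GR,PW)=83/4, d(H,PW)=18, d(K,PW)=15, d(PW,S)=41/2, d(PW,U)=20
step 3: merge (S,U) at d=4; branch lengths S→2, U→2; new cluster SU
  updated: d(GR,SU)=59/4, d(H,SU)=41/2, d(K,SU)=19, d(PW,SU)=81/4
step 4: merge (GR,SU) at d=59/4; branch lengths GR→55/8, SU→43/8; new cluster GRSU
  updated: d(GRSU,H)=73/4, d(GRSU,K)=35/2, d(GRSU,PW)=41/2
step 5: merge (H,K) at d=15; branch lengths H→15/2, K→15/2; new cluster HK
  updated: d(GRSU,HK)=143/8, d(HK,PW)=33/2
step 6: merge (HK,PW) at d=33/2; branch lengths HK→3/4, PW→31/4; new cluster HKPW
  updated: d(GRSU,HKPW)=307/16
step 7: merge (GRSU,HKPW) at d=307/16; branch lengths GRSU→71/32, HKPW→43/32; new cluster GHKPRSUW
final tree: (((G:1/2,R:1/2):55/8,(S:2,U:2):43/8):71/32,((H:15/2,K:15/2):3/4,(P:1/2,W:1/2):31/4):43/32)
total length: 725/16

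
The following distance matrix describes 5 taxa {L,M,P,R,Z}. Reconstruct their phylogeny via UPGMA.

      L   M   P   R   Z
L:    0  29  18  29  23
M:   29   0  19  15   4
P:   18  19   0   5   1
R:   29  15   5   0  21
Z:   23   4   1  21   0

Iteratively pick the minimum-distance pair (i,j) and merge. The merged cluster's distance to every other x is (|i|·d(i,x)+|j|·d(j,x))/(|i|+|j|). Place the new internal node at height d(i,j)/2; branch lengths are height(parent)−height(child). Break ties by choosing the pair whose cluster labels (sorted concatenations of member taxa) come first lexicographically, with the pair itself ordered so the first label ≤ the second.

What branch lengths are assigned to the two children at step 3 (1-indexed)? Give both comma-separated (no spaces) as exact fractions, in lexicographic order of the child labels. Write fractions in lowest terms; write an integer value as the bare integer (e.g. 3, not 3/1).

13/12,41/6

1. join P+Z (d=1) ⇒ PZ; edges |P|=1/2, |Z|=1/2
  updated: d(L,PZ)=41/2, d(M,PZ)=23/2, d(PZ,R)=13
2. join M+PZ (d=23/2) ⇒ MPZ; edges |M|=23/4, |PZ|=21/4
  updated: d(L,MPZ)=70/3, d(MPZ,R)=41/3
3. join MPZ+R (d=41/3) ⇒ MPRZ; edges |MPZ|=13/12, |R|=41/6
  updated: d(L,MPRZ)=99/4
4. join L+MPRZ (d=99/4) ⇒ LMPRZ; edges |L|=99/8, |MPRZ|=133/24
final tree: (L:99/8,((M:23/4,(P:1/2,Z:1/2):21/4):13/12,R:41/6):133/24)
total length: 227/6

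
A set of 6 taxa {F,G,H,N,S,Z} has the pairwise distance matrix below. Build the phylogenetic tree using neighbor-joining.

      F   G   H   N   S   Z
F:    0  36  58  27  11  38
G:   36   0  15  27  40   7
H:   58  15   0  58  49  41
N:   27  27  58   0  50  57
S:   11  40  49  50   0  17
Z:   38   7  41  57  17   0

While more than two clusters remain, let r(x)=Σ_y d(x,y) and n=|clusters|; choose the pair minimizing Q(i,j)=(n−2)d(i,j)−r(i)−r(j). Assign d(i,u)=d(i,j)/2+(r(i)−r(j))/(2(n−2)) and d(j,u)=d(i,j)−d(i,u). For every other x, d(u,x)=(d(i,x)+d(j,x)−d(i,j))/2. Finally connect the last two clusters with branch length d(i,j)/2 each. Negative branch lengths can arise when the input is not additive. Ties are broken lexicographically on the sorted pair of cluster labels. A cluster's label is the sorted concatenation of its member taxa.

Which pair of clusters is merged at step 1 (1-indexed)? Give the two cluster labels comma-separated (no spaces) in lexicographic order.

F,S

iteration 1: select F,S (d=11, Q=-293); attach at lengths (47/8, 41/8); label the merged cluster FS
  updated: d(FS,G)=65/2, d(FS,H)=48, d(FS,N)=33, d(FS,Z)=22
iteration 2: select FS,N (d=33, Q=-423/2); attach at lengths (119/12, 277/12); label the merged cluster FNS
  updated: d(FNS,G)=53/4, d(FNS,H)=73/2, d(FNS,Z)=23
iteration 3: select FNS,Z (d=23, Q=-391/4); attach at lengths (191/16, 177/16); label the merged cluster FNSZ
  updated: d(FNSZ,G)=-11/8, d(FNSZ,H)=109/4
iteration 4: select FNSZ,G (d=-11/8, Q=-327/8); attach at lengths (87/16, -109/16); label the merged cluster FGNSZ
  updated: d(FGNSZ,H)=349/16
iteration 5: select FGNSZ,H (d=349/16); attach at lengths (349/32, 349/32); label the merged cluster FGHNSZ
final tree: (((((F:47/8,S:41/8):119/12,N:277/12):191/16,Z:177/16):87/16,G:-109/16):349/32,H:349/32)
total length: 1399/16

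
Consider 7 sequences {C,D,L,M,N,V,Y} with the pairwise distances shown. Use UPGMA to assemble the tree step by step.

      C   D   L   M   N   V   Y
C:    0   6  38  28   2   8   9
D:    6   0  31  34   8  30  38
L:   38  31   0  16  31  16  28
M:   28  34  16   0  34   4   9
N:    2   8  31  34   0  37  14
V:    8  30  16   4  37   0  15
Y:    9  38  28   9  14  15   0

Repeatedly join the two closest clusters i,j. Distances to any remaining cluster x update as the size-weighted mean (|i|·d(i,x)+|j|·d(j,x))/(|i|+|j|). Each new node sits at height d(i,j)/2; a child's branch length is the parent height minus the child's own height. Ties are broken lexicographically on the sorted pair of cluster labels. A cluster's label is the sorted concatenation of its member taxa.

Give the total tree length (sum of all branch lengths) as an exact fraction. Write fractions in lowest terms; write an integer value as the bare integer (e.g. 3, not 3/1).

step 1: merge (C,N) at d=2; branch lengths C→1, N→1; new cluster CN
  updated: d(CN,D)=7, d(CN,L)=69/2, d(CN,M)=31, d(CN,V)=45/2, d(CN,Y)=23/2
step 2: merge (M,V) at d=4; branch lengths M→2, V→2; new cluster MV
  updated: d(CN,MV)=107/4, d(D,MV)=32, d(L,MV)=16, d(MV,Y)=12
step 3: merge (CN,D) at d=7; branch lengths CN→5/2, D→7/2; new cluster CDN
  updated: d(CDN,L)=100/3, d(CDN,MV)=57/2, d(CDN,Y)=61/3
step 4: merge (MV,Y) at d=12; branch lengths MV→4, Y→6; new cluster MVY
  updated: d(CDN,MVY)=232/9, d(L,MVY)=20
step 5: merge (L,MVY) at d=20; branch lengths L→10, MVY→4; new cluster LMVY
  updated: d(CDN,LMVY)=83/3
step 6: merge (CDN,LMVY) at d=83/3; branch lengths CDN→31/3, LMVY→23/6; new cluster CDLMNVY
final tree: (((C:1,N:1):5/2,D:7/2):31/3,(L:10,((M:2,V:2):4,Y:6):4):23/6)
total length: 301/6

301/6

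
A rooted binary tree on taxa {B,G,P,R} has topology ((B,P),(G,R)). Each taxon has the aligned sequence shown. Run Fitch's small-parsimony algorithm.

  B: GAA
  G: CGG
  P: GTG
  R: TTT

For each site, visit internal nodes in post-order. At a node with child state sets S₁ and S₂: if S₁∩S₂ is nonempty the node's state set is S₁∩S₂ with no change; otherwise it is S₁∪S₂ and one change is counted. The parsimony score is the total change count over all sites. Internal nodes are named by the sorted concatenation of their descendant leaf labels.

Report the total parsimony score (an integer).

site 0, node BP: B={G} ∩ P={G} → {G} (+0)
site 0, node GR: G={C} ∪ R={T} → {C,T} (+1)
site 0, node BGPR: BP={G} ∪ GR={C,T} → {C,G,T} (+1)
site 1, node BP: B={A} ∪ P={T} → {A,T} (+1)
site 1, node GR: G={G} ∪ R={T} → {G,T} (+1)
site 1, node BGPR: BP={A,T} ∩ GR={G,T} → {T} (+0)
site 2, node BP: B={A} ∪ P={G} → {A,G} (+1)
site 2, node GR: G={G} ∪ R={T} → {G,T} (+1)
site 2, node BGPR: BP={A,G} ∩ GR={G,T} → {G} (+0)
per-site changes: [2, 2, 2]; total = 6

6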